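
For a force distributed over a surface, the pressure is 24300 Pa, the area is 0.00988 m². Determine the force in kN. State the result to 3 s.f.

Rearranging P = F/A for F: F = P·A.
P = 24300 Pa; A = 0.00988 m².
F = 240.1 N  (the unit combination reduces to kg·m/s² = N)
240.1 N × (1 kN / 1000 N) = 0.2401 kN

0.240 kN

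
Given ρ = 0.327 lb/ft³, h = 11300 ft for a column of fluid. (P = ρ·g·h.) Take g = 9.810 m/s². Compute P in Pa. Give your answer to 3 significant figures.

P is given directly by: P = ρgh.
ρ = 0.327 lb/ft³ = 5.238 kg/m³; h = 11300 ft = 3444 m; g = 9.810 m/s².
P = 1.770×10^5 Pa

1.77×10^5 Pa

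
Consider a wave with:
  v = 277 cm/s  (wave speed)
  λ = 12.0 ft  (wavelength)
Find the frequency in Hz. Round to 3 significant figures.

0.757 Hz

Rearranging: f = v/λ.
v = 277 cm/s = 2.770 m/s; λ = 12.0 ft = 3.658 m.
f = 0.7573 Hz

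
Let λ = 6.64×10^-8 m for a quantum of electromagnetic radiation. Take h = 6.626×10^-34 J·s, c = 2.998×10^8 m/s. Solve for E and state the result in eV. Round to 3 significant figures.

E is given directly by: E = hc/λ.
λ = 6.64×10^-8 m; h = 6.626×10^-34 J·s; c = 2.998×10^8 m/s.
E = 2.992×10^-18 J
2.992×10^-18 J × (1 eV / 1.602×10^-19 J) = 18.67 eV

18.7 eV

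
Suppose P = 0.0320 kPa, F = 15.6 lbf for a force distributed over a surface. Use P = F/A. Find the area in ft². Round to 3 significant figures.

23.3 ft²

Rearranging: A = F/P.
P = 0.0320 kPa = 32.00 Pa; F = 15.6 lbf = 69.39 N.
A = 2.169 m²
2.169 m² × (1 ft² / 0.09290 m²) = 23.34 ft²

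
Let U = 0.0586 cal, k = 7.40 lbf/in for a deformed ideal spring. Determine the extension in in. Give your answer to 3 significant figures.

Solving U = ½k·x² for x: x = √(2U/k).
U = 0.0586 cal = 0.2452 J; k = 7.40 lbf/in = 1296 N/m.
x = 0.01945 m
0.01945 m × (1 in / 0.02540 m) = 0.7658 in

0.766 in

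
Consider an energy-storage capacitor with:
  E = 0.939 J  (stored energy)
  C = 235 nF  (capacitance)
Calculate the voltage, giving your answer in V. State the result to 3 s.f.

2830 V

Rearranging E = ½C·V² for V: V = √(2E/C).
E = 0.939 J; C = 235 nF = 2.350×10^-7 F.
V = 2827 V  (the unit combination reduces to kg·m²/(A·s³) = V)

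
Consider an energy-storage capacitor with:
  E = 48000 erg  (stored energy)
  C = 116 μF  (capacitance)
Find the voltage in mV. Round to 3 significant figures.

9100 mV

Solving E = ½C·V² for V: V = √(2E/C).
E = 48000 erg = 0.004800 J; C = 116 μF = 1.160×10^-4 F.
V = 9.097 V
9.097 V × (1 mV / 0.001000 V) = 9097 mV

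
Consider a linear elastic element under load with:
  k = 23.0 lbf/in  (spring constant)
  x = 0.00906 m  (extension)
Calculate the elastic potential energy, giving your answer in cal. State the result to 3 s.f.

0.0395 cal

U is given directly by: U = ½kx².
k = 23.0 lbf/in = 4028 N/m; x = 0.00906 m.
U = 0.1653 J  (the unit combination reduces to kg·m²/s² = J)
0.1653 J × (1 cal / 4.184 J) = 0.03951 cal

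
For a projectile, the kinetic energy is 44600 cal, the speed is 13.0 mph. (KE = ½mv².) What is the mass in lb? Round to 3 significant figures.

24400 lb

Rearranging: m = 2·KE/v².
KE = 44600 cal = 1.866×10^5 J; v = 13.0 mph = 5.812 m/s.
m = 11050 kg
11050 kg × (1 lb / 0.4536 kg) = 24362 lb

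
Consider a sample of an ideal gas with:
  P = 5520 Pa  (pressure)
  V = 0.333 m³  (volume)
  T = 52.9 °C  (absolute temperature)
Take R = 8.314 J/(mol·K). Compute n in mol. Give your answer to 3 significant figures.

0.678 mol

From the ideal-gas law: n = PV/(RT).
P = 5520 Pa; V = 0.333 m³; T = 52.9 °C = 326.0 K; R = 8.314 J/(mol·K).
n = 0.6781 mol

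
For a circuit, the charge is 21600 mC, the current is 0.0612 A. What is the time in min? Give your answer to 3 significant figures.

5.88 min

Rearranging: t = q/I.
q = 21600 mC = 21.60 C; I = 0.0612 A.
t = 352.9 s
352.9 s × (1 min / 60.00 s) = 5.882 min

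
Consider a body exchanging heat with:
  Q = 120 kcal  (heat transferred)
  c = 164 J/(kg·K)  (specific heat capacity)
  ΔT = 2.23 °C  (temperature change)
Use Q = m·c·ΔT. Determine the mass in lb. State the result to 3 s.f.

3030 lb

Solving Q = m·c·ΔT for m: m = Q/(c·ΔT).
Q = 120 kcal = 5.021×10^5 J; c = 164 J/(kg·K); ΔT = 2.23 °C = 2.230 K.
m = 1373 kg
1373 kg × (1 lb / 0.4536 kg) = 3027 lb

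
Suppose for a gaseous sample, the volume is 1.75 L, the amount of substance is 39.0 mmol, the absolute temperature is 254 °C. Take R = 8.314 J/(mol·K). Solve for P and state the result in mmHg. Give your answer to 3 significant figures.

733 mmHg

Directly: P = nRT/V.
V = 1.75 L = 0.001750 m³; n = 39.0 mmol = 0.03900 mol; T = 254 °C = 527.1 K; R = 8.314 J/(mol·K).
P = 97672 Pa
97672 Pa × (1 mmHg / 133.3 Pa) = 732.6 mmHg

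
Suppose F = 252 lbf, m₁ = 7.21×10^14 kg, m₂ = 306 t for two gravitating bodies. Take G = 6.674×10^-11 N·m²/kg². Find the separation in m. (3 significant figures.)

3620 m

From Newton's law of gravitation: r = √(G·m₁m₂/F).
F = 252 lbf = 1121 N; m₁ = 7.21×10^14 kg; m₂ = 306 t = 3.060×10^5 kg; G = 6.674×10^-11 N·m²/kg².
r = 3624 m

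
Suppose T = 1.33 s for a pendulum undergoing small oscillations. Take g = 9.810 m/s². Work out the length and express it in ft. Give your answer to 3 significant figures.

Rearranging: L = g·(T/2π)².
T = 1.33 s; g = 9.810 m/s².
L = 0.4396 m
0.4396 m × (1 ft / 0.3048 m) = 1.442 ft

1.44 ft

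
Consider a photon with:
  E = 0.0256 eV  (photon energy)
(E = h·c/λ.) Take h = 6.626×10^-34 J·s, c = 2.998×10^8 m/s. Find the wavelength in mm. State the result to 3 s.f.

0.0484 mm

Rearranging E = h·c/λ for λ: λ = hc/E.
E = 0.0256 eV = 4.102×10^-21 J; h = 6.626×10^-34 J·s; c = 2.998×10^8 m/s.
λ = 4.843×10^-5 m
4.843×10^-5 m × (1 mm / 0.001000 m) = 0.04843 mm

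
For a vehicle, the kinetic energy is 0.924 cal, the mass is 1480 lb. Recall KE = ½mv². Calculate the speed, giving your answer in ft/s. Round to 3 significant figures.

Solving KE = ½mv² for v: v = √(2·KE/m).
KE = 0.924 cal = 3.866 J; m = 1480 lb = 671.3 kg.
v = 0.1073 m/s
0.1073 m/s × (1 ft/s / 0.3048 m/s) = 0.3521 ft/s

0.352 ft/s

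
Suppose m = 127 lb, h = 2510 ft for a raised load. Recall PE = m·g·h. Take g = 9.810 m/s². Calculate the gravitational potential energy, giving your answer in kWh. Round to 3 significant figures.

PE is given directly by: PE = mgh.
m = 127 lb = 57.61 kg; h = 2510 ft = 765.0 m; g = 9.810 m/s².
PE = 4.323×10^5 J  (the unit combination reduces to kg·m²/s² = J)
4.323×10^5 J × (1 kWh / 3.600×10^6 J) = 0.1201 kWh

0.120 kWh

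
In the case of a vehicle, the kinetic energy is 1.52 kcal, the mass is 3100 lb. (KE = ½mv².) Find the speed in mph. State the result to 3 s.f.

Rearranging KE = ½mv² for v: v = √(2·KE/m).
KE = 1.52 kcal = 6360 J; m = 3100 lb = 1406 kg.
v = 3.008 m/s
3.008 m/s × (1 mph / 0.4470 m/s) = 6.728 mph

6.73 mph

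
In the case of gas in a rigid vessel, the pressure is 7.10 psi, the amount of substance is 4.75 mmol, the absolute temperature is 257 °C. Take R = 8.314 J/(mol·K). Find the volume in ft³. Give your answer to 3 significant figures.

0.0151 ft³

From the ideal-gas law: V = nRT/P.
P = 7.10 psi = 48953 Pa; n = 4.75 mmol = 0.004750 mol; T = 257 °C = 530.1 K; R = 8.314 J/(mol·K).
V = 4.277×10^-4 m³
4.277×10^-4 m³ × (1 ft³ / 0.02832 m³) = 0.01510 ft³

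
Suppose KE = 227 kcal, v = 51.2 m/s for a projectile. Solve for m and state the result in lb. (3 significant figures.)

1600 lb

Rearranging KE = ½mv² for m: m = 2·KE/v².
KE = 227 kcal = 9.498×10^5 J; v = 51.2 m/s.
m = 724.6 kg
724.6 kg × (1 lb / 0.4536 kg) = 1598 lb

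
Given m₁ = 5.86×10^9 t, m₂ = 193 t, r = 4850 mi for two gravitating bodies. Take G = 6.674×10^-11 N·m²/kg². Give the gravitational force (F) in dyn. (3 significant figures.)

0.124 dyn

From Newton's law of gravitation: F = Gm₁m₂/r².
m₁ = 5.86×10^9 t = 5.860×10^12 kg; m₂ = 193 t = 1.930×10^5 kg; r = 4850 mi = 7.805×10^6 m; G = 6.674×10^-11 N·m²/kg².
F = 1.239×10^-6 N
1.239×10^-6 N × (1 dyn / 1.000×10^-5 N) = 0.1239 dyn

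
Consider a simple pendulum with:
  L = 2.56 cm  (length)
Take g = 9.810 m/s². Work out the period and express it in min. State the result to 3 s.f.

0.00535 min

T is given directly by: T = 2π√(L/g).
L = 2.56 cm = 0.02560 m; g = 9.810 m/s².
T = 0.3210 s
0.3210 s × (1 min / 60.00 s) = 0.005350 min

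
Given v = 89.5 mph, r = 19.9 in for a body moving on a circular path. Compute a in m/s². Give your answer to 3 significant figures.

a is given directly by: a = v²/r.
v = 89.5 mph = 40.01 m/s; r = 19.9 in = 0.5055 m.
a = 3167 m/s²

3170 m/s²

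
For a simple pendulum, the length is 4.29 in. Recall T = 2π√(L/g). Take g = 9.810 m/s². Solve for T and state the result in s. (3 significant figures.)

Directly: T = 2π√(L/g).
L = 4.29 in = 0.1090 m; g = 9.810 m/s².
T = 0.6622 s

0.662 s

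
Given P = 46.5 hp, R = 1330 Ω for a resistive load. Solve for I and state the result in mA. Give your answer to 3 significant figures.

Rearranging P = I²R for I: I = √(P/R).
P = 46.5 hp = 34675 W; R = 1330 Ω.
I = 5.106 A
5.106 A × (1 mA / 0.001000 A) = 5106 mA

5110 mA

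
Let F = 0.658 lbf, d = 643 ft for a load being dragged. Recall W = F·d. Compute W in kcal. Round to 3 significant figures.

Directly: W = F·d.
F = 0.658 lbf = 2.927 N; d = 643 ft = 196.0 m.
W = 573.6 J
573.6 J × (1 kcal / 4184 J) = 0.1371 kcal

0.137 kcal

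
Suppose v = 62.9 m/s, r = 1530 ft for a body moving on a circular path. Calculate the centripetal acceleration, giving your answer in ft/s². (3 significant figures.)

27.8 ft/s²

a is given directly by: a = v²/r.
v = 62.9 m/s; r = 1530 ft = 466.3 m.
a = 8.484 m/s²
8.484 m/s² × (1 ft/s² / 0.3048 m/s²) = 27.83 ft/s²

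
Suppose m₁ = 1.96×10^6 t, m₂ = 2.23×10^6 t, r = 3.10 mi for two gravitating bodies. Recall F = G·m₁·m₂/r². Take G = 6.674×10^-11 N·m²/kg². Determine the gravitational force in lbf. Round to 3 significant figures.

From Newton's law of gravitation: F = Gm₁m₂/r².
m₁ = 1.96×10^6 t = 1.960×10^9 kg; m₂ = 2.23×10^6 t = 2.230×10^9 kg; r = 3.10 mi = 4989 m; G = 6.674×10^-11 N·m²/kg².
F = 11.72 N  (the unit combination reduces to kg·m/s² = N)
11.72 N × (1 lbf / 4.448 N) = 2.635 lbf

2.63 lbf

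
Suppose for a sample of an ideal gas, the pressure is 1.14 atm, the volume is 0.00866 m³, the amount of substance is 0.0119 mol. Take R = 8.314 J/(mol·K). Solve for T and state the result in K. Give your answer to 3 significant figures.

10100 K

From the ideal-gas law: T = PV/(nR).
P = 1.14 atm = 1.155×10^5 Pa; V = 0.00866 m³; n = 0.0119 mol; R = 8.314 J/(mol·K).
T = 10111 K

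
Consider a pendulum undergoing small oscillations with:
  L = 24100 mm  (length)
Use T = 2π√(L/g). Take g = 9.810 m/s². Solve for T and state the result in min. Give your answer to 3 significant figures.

0.164 min

T is given directly by: T = 2π√(L/g).
L = 24100 mm = 24.10 m; g = 9.810 m/s².
T = 9.848 s
9.848 s × (1 min / 60.00 s) = 0.1641 min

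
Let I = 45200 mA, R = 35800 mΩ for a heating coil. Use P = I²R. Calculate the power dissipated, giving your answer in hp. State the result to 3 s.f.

98.1 hp

P is given directly by: P = I²R.
I = 45200 mA = 45.20 A; R = 35800 mΩ = 35.80 Ω.
P = 73141 W  (the unit combination reduces to kg·m²/s³ = W)
73141 W × (1 hp / 745.7 W) = 98.08 hp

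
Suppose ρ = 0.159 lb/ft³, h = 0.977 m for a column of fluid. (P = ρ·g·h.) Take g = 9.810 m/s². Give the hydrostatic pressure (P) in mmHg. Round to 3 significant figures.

Directly: P = ρgh.
ρ = 0.159 lb/ft³ = 2.547 kg/m³; h = 0.977 m; g = 9.810 m/s².
P = 24.41 Pa
24.41 Pa × (1 mmHg / 133.3 Pa) = 0.1831 mmHg

0.183 mmHg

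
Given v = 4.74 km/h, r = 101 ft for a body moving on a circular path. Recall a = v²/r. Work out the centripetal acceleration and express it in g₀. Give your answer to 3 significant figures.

0.00574 g₀

Directly: a = v²/r.
v = 4.74 km/h = 1.317 m/s; r = 101 ft = 30.78 m.
a = 0.05631 m/s²
0.05631 m/s² × (1 g₀ / 9.807 m/s²) = 0.005742 g₀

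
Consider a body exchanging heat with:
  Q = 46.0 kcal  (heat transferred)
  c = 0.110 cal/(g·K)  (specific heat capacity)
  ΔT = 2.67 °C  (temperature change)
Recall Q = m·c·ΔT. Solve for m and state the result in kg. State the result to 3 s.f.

Rearranging Q = m·c·ΔT for m: m = Q/(c·ΔT).
Q = 46.0 kcal = 1.925×10^5 J; c = 0.110 cal/(g·K) = 460.2 J/(kg·K); ΔT = 2.67 °C = 2.670 K.
m = 156.6 kg

157 kg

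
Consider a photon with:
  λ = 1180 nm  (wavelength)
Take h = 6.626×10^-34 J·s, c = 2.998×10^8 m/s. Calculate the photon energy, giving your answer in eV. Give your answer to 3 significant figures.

1.05 eV

Directly: E = hc/λ.
λ = 1180 nm = 1.180×10^-6 m; h = 6.626×10^-34 J·s; c = 2.998×10^8 m/s.
E = 1.683×10^-19 J
1.683×10^-19 J × (1 eV / 1.602×10^-19 J) = 1.051 eV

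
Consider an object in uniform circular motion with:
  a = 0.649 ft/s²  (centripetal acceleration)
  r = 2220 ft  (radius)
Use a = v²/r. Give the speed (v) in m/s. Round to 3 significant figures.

11.6 m/s

Solving a = v²/r for v: v = √(a·r).
a = 0.649 ft/s² = 0.1978 m/s²; r = 2220 ft = 676.7 m.
v = 11.57 m/s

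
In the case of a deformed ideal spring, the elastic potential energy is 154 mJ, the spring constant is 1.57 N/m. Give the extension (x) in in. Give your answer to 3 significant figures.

Rearranging U = ½k·x² for x: x = √(2U/k).
U = 154 mJ = 0.1540 J; k = 1.57 N/m.
x = 0.4429 m
0.4429 m × (1 in / 0.02540 m) = 17.44 in

17.4 in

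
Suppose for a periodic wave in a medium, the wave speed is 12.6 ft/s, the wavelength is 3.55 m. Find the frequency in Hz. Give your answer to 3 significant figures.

Rearranging v = f·λ for f: f = v/λ.
v = 12.6 ft/s = 3.840 m/s; λ = 3.55 m.
f = 1.082 Hz

1.08 Hz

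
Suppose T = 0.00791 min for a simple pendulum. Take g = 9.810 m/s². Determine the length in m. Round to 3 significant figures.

Solving T = 2π√(L/g) for L: L = g·(T/2π)².
T = 0.00791 min = 0.4746 s; g = 9.810 m/s².
L = 0.05597 m

0.0560 m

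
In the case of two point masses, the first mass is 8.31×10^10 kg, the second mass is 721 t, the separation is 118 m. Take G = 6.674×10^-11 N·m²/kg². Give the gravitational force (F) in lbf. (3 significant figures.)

From Newton's law of gravitation: F = Gm₁m₂/r².
m₁ = 8.31×10^10 kg; m₂ = 721 t = 7.210×10^5 kg; r = 118 m; G = 6.674×10^-11 N·m²/kg².
F = 287.2 N  (the unit combination reduces to kg·m/s² = N)
287.2 N × (1 lbf / 4.448 N) = 64.56 lbf

64.6 lbf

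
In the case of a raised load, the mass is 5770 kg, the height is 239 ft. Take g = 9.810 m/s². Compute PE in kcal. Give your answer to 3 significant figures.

PE is given directly by: PE = mgh.
m = 5770 kg; h = 239 ft = 72.85 m; g = 9.810 m/s².
PE = 4.123×10^6 J  (the unit combination reduces to kg·m²/s² = J)
4.123×10^6 J × (1 kcal / 4184 J) = 985.5 kcal

986 kcal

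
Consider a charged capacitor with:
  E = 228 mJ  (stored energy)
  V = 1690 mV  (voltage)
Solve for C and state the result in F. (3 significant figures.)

Rearranging E = ½C·V² for C: C = 2E/V².
E = 228 mJ = 0.2280 J; V = 1690 mV = 1.690 V.
C = 0.1597 F

0.160 F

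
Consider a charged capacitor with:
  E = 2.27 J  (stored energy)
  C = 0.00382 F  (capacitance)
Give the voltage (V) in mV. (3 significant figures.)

34500 mV

Rearranging E = ½C·V² for V: V = √(2E/C).
E = 2.27 J; C = 0.00382 F.
V = 34.47 V
34.47 V × (1 mV / 0.001000 V) = 34474 mV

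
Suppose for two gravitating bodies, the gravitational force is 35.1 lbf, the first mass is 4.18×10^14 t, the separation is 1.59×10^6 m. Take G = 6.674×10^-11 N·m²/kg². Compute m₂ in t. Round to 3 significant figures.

Rearranging F = G·m₁·m₂/r² for m₂: m₂ = F·r²/(G·m₁).
F = 35.1 lbf = 156.1 N; m₁ = 4.18×10^14 t = 4.180×10^17 kg; r = 1.59×10^6 m; G = 6.674×10^-11 N·m²/kg².
m₂ = 1.415×10^7 kg
1.415×10^7 kg × (1 t / 1000 kg) = 14149 t

14100 t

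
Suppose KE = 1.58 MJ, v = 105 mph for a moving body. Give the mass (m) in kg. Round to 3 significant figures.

1430 kg

Solving KE = ½mv² for m: m = 2·KE/v².
KE = 1.58 MJ = 1.580×10^6 J; v = 105 mph = 46.94 m/s.
m = 1434 kg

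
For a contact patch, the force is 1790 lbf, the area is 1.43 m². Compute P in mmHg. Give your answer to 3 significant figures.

41.8 mmHg

Directly: P = F/A.
F = 1790 lbf = 7962 N; A = 1.43 m².
P = 5568 Pa
5568 Pa × (1 mmHg / 133.3 Pa) = 41.76 mmHg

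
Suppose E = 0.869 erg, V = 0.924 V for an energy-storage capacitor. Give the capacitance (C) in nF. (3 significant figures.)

Rearranging: C = 2E/V².
E = 0.869 erg = 8.690×10^-8 J; V = 0.924 V.
C = 2.036×10^-7 F
2.036×10^-7 F × (1 nF / 1.000×10^-9 F) = 203.6 nF

204 nF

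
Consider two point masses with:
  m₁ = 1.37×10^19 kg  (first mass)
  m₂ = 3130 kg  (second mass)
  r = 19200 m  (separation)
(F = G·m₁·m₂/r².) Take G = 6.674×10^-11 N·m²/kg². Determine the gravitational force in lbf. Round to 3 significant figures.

1750 lbf

From Newton's law of gravitation: F = Gm₁m₂/r².
m₁ = 1.37×10^19 kg; m₂ = 3130 kg; r = 19200 m; G = 6.674×10^-11 N·m²/kg².
F = 7763 N  (the unit combination reduces to kg·m/s² = N)
7763 N × (1 lbf / 4.448 N) = 1745 lbf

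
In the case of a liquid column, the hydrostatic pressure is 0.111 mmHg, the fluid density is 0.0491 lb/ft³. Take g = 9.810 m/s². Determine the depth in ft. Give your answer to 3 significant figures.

Solving P = ρ·g·h for h: h = P/(ρ·g).
P = 0.111 mmHg = 14.80 Pa; ρ = 0.0491 lb/ft³ = 0.7865 kg/m³; g = 9.810 m/s².
h = 1.918 m
1.918 m × (1 ft / 0.3048 m) = 6.293 ft

6.29 ft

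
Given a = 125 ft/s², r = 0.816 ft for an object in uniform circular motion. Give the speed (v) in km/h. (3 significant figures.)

Rearranging: v = √(a·r).
a = 125 ft/s² = 38.10 m/s²; r = 0.816 ft = 0.2487 m.
v = 3.078 m/s
3.078 m/s × (1 km/h / 0.2778 m/s) = 11.08 km/h

11.1 km/h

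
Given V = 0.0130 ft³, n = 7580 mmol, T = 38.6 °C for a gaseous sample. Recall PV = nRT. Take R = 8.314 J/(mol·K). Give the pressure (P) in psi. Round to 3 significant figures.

7740 psi

P is given directly by: P = nRT/V.
V = 0.0130 ft³ = 3.681×10^-4 m³; n = 7580 mmol = 7.580 mol; T = 38.6 °C = 311.8 K; R = 8.314 J/(mol·K).
P = 5.337×10^7 Pa
5.337×10^7 Pa × (1 psi / 6895 Pa) = 7741 psi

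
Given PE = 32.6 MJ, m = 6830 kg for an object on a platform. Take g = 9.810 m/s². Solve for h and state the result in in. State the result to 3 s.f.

19200 in

Rearranging: h = PE/(m·g).
PE = 32.6 MJ = 3.260×10^7 J; m = 6830 kg; g = 9.810 m/s².
h = 486.6 m
486.6 m × (1 in / 0.02540 m) = 19156 in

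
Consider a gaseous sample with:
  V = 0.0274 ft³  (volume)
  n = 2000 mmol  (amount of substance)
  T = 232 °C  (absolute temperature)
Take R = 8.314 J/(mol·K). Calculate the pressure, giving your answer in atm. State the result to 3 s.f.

From the ideal-gas law: P = nRT/V.
V = 0.0274 ft³ = 7.759×10^-4 m³; n = 2000 mmol = 2.000 mol; T = 232 °C = 505.1 K; R = 8.314 J/(mol·K).
P = 1.083×10^7 Pa
1.083×10^7 Pa × (1 atm / 1.013×10^5 Pa) = 106.8 atm

107 atm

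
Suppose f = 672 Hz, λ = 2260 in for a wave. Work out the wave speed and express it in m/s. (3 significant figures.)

Directly: v = fλ.
f = 672 Hz; λ = 2260 in = 57.40 m.
v = 38575 m/s

38600 m/s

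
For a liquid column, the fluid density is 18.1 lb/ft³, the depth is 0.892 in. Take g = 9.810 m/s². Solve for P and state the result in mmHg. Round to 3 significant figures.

Directly: P = ρgh.
ρ = 18.1 lb/ft³ = 289.9 kg/m³; h = 0.892 in = 0.02266 m; g = 9.810 m/s².
P = 64.44 Pa
64.44 Pa × (1 mmHg / 133.3 Pa) = 0.4834 mmHg

0.483 mmHg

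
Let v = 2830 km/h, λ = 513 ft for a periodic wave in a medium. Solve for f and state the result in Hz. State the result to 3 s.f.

Rearranging v = f·λ for f: f = v/λ.
v = 2830 km/h = 786.1 m/s; λ = 513 ft = 156.4 m.
f = 5.027 Hz

5.03 Hz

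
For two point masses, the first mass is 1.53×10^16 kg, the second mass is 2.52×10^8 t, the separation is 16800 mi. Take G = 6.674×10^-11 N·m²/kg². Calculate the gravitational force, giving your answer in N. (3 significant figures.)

From Newton's law of gravitation: F = Gm₁m₂/r².
m₁ = 1.53×10^16 kg; m₂ = 2.52×10^8 t = 2.520×10^11 kg; r = 16800 mi = 2.704×10^7 m; G = 6.674×10^-11 N·m²/kg².
F = 352.0 N

352 N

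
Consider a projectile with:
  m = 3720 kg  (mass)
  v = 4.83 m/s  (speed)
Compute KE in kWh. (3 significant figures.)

0.0121 kWh

Directly: KE = ½mv².
m = 3720 kg; v = 4.83 m/s.
KE = 43392 J  (the unit combination reduces to kg·m²/s² = J)
43392 J × (1 kWh / 3.600×10^6 J) = 0.01205 kWh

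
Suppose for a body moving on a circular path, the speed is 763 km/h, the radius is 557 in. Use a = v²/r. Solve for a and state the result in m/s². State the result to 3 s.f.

a is given directly by: a = v²/r.
v = 763 km/h = 211.9 m/s; r = 557 in = 14.15 m.
a = 3175 m/s²

3180 m/s²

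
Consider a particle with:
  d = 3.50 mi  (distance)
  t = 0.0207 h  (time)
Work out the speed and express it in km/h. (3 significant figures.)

272 km/h

v is given directly by: v = d/t.
d = 3.50 mi = 5633 m; t = 0.0207 h = 74.52 s.
v = 75.59 m/s
75.59 m/s × (1 km/h / 0.2778 m/s) = 272.1 km/h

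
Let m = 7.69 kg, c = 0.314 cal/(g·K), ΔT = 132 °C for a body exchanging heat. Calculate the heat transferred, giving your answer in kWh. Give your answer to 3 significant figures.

0.370 kWh

Directly: Q = mcΔT.
m = 7.69 kg; c = 0.314 cal/(g·K) = 1314 J/(kg·K); ΔT = 132 °C = 132.0 K.
Q = 1.334×10^6 J
1.334×10^6 J × (1 kWh / 3.600×10^6 J) = 0.3704 kWh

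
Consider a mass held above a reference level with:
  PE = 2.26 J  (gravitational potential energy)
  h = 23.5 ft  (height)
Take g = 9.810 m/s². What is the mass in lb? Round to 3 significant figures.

0.0709 lb

Solving PE = m·g·h for m: m = PE/(g·h).
PE = 2.26 J; h = 23.5 ft = 7.163 m; g = 9.810 m/s².
m = 0.03216 kg
0.03216 kg × (1 lb / 0.4536 kg) = 0.07091 lb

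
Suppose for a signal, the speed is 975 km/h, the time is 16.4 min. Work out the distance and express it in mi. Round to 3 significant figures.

Rearranging v = d/t for d: d = v·t.
v = 975 km/h = 270.8 m/s; t = 16.4 min = 984.0 s.
d = 2.665×10^5 m
2.665×10^5 m × (1 mi / 1609 m) = 165.6 mi

166 mi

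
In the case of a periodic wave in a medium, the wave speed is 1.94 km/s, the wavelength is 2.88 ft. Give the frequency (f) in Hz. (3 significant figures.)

Solving v = f·λ for f: f = v/λ.
v = 1.94 km/s = 1940 m/s; λ = 2.88 ft = 0.8778 m.
f = 2210 Hz

2210 Hz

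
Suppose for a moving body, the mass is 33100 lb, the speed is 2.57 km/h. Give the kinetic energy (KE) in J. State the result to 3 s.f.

3830 J

KE is given directly by: KE = ½mv².
m = 33100 lb = 15014 kg; v = 2.57 km/h = 0.7139 m/s.
KE = 3826 J  (the unit combination reduces to kg·m²/s² = J)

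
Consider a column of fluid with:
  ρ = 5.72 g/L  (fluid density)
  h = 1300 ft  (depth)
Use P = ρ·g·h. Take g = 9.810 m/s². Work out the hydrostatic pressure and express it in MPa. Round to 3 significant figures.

P is given directly by: P = ρgh.
ρ = 5.72 g/L = 5.720 kg/m³; h = 1300 ft = 396.2 m; g = 9.810 m/s².
P = 22234 Pa
22234 Pa × (1 MPa / 1.000×10^6 Pa) = 0.02223 MPa

0.0222 MPa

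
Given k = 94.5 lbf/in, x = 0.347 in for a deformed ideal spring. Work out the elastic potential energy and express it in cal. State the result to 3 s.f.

Directly: U = ½kx².
k = 94.5 lbf/in = 16549 N/m; x = 0.347 in = 0.008814 m.
U = 0.6428 J
0.6428 J × (1 cal / 4.184 J) = 0.1536 cal

0.154 cal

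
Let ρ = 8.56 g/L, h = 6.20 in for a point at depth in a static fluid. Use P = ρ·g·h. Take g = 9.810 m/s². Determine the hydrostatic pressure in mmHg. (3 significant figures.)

0.0992 mmHg

Directly: P = ρgh.
ρ = 8.56 g/L = 8.560 kg/m³; h = 6.20 in = 0.1575 m; g = 9.810 m/s².
P = 13.22 Pa
13.22 Pa × (1 mmHg / 133.3 Pa) = 0.09919 mmHg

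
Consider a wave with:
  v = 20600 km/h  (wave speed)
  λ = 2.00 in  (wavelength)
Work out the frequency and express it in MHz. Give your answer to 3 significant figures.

0.113 MHz

Solving v = f·λ for f: f = v/λ.
v = 20600 km/h = 5722 m/s; λ = 2.00 in = 0.05080 m.
f = 1.126×10^5 Hz
1.126×10^5 Hz × (1 MHz / 1.000×10^6 Hz) = 0.1126 MHz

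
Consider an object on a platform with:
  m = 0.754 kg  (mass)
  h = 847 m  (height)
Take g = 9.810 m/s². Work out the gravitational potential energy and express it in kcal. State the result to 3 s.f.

PE is given directly by: PE = mgh.
m = 0.754 kg; h = 847 m; g = 9.810 m/s².
PE = 6265 J
6265 J × (1 kcal / 4184 J) = 1.497 kcal

1.50 kcal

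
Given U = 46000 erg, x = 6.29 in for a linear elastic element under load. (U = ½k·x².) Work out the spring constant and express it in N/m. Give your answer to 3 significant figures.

Rearranging: k = 2U/x².
U = 46000 erg = 0.004600 J; x = 6.29 in = 0.1598 m.
k = 0.3604 N/m

0.360 N/m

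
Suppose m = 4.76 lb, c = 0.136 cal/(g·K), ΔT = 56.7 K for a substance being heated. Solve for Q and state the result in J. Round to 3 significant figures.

Directly: Q = mcΔT.
m = 4.76 lb = 2.159 kg; c = 0.136 cal/(g·K) = 569.0 J/(kg·K); ΔT = 56.7 K.
Q = 69660 J  (the unit combination reduces to kg·m²/s² = J)

69700 J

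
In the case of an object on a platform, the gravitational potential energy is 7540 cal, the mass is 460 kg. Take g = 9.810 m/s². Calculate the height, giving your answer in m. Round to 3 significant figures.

6.99 m

Rearranging PE = m·g·h for h: h = PE/(m·g).
PE = 7540 cal = 31547 J; m = 460 kg; g = 9.810 m/s².
h = 6.991 m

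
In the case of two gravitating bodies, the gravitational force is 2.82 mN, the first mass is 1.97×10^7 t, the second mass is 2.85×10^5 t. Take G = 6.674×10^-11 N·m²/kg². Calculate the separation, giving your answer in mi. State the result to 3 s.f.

227 mi

From Newton's law of gravitation: r = √(G·m₁m₂/F).
F = 2.82 mN = 0.002820 N; m₁ = 1.97×10^7 t = 1.970×10^10 kg; m₂ = 2.85×10^5 t = 2.850×10^8 kg; G = 6.674×10^-11 N·m²/kg².
r = 3.645×10^5 m
3.645×10^5 m × (1 mi / 1609 m) = 226.5 mi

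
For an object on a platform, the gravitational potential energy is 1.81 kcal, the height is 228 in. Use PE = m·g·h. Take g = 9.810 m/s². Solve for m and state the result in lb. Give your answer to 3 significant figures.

Rearranging: m = PE/(g·h).
PE = 1.81 kcal = 7573 J; h = 228 in = 5.791 m; g = 9.810 m/s².
m = 133.3 kg
133.3 kg × (1 lb / 0.4536 kg) = 293.9 lb

294 lb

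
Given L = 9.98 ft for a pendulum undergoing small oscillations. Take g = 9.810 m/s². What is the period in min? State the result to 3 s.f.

Directly: T = 2π√(L/g).
L = 9.98 ft = 3.042 m; g = 9.810 m/s².
T = 3.499 s
3.499 s × (1 min / 60.00 s) = 0.05831 min

0.0583 min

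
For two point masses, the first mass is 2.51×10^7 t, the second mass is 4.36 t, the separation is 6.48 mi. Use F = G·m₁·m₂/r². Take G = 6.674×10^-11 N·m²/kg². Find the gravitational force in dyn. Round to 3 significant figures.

Directly: F = Gm₁m₂/r².
m₁ = 2.51×10^7 t = 2.510×10^10 kg; m₂ = 4.36 t = 4360 kg; r = 6.48 mi = 10429 m; G = 6.674×10^-11 N·m²/kg².
F = 6.716×10^-5 N
6.716×10^-5 N × (1 dyn / 1.000×10^-5 N) = 6.716 dyn

6.72 dyn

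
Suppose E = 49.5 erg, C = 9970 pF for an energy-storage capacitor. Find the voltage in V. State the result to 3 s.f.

Solving E = ½C·V² for V: V = √(2E/C).
E = 49.5 erg = 4.950×10^-6 J; C = 9970 pF = 9.970×10^-9 F.
V = 31.51 V  (the unit combination reduces to kg·m²/(A·s³) = V)

31.5 V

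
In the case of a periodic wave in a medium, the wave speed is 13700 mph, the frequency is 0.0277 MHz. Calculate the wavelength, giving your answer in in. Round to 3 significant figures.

Rearranging v = f·λ for λ: λ = v/f.
v = 13700 mph = 6124 m/s; f = 0.0277 MHz = 27700 Hz.
λ = 0.2211 m
0.2211 m × (1 in / 0.02540 m) = 8.705 in

8.70 in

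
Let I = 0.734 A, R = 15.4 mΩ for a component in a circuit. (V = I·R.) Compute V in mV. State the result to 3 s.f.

11.3 mV

From Ohm's law: V = IR.
I = 0.734 A; R = 15.4 mΩ = 0.01540 Ω.
V = 0.01130 V  (the unit combination reduces to kg·m²/(A·s³) = V)
0.01130 V × (1 mV / 0.001000 V) = 11.30 mV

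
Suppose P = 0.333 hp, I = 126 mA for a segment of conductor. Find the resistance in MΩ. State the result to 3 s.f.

Rearranging: R = P/I².
P = 0.333 hp = 248.3 W; I = 126 mA = 0.1260 A.
R = 15641 Ω
15641 Ω × (1 MΩ / 1.000×10^6 Ω) = 0.01564 MΩ

0.0156 MΩ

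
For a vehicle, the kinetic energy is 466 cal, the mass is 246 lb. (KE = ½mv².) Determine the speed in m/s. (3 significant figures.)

Rearranging KE = ½mv² for v: v = √(2·KE/m).
KE = 466 cal = 1950 J; m = 246 lb = 111.6 kg.
v = 5.912 m/s

5.91 m/s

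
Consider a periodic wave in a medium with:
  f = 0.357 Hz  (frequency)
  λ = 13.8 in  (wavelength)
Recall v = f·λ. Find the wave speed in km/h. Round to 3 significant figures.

0.450 km/h

Directly: v = fλ.
f = 0.357 Hz; λ = 13.8 in = 0.3505 m.
v = 0.1251 m/s
0.1251 m/s × (1 km/h / 0.2778 m/s) = 0.4505 km/h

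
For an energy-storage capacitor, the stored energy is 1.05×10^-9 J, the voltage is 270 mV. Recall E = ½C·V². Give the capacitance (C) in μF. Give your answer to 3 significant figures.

Solving E = ½C·V² for C: C = 2E/V².
E = 1.05×10^-9 J; V = 270 mV = 0.2700 V.
C = 2.881×10^-8 F
2.881×10^-8 F × (1 μF / 1.000×10^-6 F) = 0.02881 μF

0.0288 μF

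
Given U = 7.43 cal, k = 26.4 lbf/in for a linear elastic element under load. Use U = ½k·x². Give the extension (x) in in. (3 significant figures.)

4.57 in

Rearranging U = ½k·x² for x: x = √(2U/k).
U = 7.43 cal = 31.09 J; k = 26.4 lbf/in = 4623 N/m.
x = 0.1160 m
0.1160 m × (1 in / 0.02540 m) = 4.566 in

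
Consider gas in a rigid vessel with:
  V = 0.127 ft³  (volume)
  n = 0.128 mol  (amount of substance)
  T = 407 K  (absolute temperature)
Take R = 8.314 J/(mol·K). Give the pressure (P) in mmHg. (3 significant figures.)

903 mmHg

Directly: P = nRT/V.
V = 0.127 ft³ = 0.003596 m³; n = 0.128 mol; T = 407 K; R = 8.314 J/(mol·K).
P = 1.204×10^5 Pa
1.204×10^5 Pa × (1 mmHg / 133.3 Pa) = 903.4 mmHg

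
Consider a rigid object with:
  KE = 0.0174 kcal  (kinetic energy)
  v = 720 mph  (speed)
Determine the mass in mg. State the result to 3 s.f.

Rearranging KE = ½mv² for m: m = 2·KE/v².
KE = 0.0174 kcal = 72.80 J; v = 720 mph = 321.9 m/s.
m = 0.001405 kg
0.001405 kg × (1 mg / 1.000×10^-6 kg) = 1405 mg

1410 mg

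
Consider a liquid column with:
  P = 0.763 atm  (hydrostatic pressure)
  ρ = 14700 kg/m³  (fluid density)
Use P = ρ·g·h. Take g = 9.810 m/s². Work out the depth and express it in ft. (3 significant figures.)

1.76 ft

Rearranging: h = P/(ρ·g).
P = 0.763 atm = 77311 Pa; ρ = 14700 kg/m³; g = 9.810 m/s².
h = 0.5361 m
0.5361 m × (1 ft / 0.3048 m) = 1.759 ft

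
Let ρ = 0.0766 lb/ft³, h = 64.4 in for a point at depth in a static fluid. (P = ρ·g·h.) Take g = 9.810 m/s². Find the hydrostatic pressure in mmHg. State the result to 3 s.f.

P is given directly by: P = ρgh.
ρ = 0.0766 lb/ft³ = 1.227 kg/m³; h = 64.4 in = 1.636 m; g = 9.810 m/s².
P = 19.69 Pa  (the unit combination reduces to kg/(m·s²) = Pa)
19.69 Pa × (1 mmHg / 133.3 Pa) = 0.1477 mmHg

0.148 mmHg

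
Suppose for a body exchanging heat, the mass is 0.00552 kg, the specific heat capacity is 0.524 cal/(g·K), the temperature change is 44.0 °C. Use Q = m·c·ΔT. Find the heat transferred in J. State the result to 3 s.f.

532 J

Directly: Q = mcΔT.
m = 0.00552 kg; c = 0.524 cal/(g·K) = 2192 J/(kg·K); ΔT = 44.0 °C = 44.00 K.
Q = 532.5 J  (the unit combination reduces to kg·m²/s² = J)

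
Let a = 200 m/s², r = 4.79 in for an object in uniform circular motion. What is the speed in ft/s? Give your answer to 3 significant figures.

16.2 ft/s

Rearranging: v = √(a·r).
a = 200 m/s²; r = 4.79 in = 0.1217 m.
v = 4.933 m/s
4.933 m/s × (1 ft/s / 0.3048 m/s) = 16.18 ft/s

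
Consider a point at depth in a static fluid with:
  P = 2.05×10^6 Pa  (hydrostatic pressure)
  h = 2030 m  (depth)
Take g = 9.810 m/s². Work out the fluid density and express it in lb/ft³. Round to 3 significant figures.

6.43 lb/ft³

Solving P = ρ·g·h for ρ: ρ = P/(g·h).
P = 2.05×10^6 Pa; h = 2030 m; g = 9.810 m/s².
ρ = 102.9 kg/m³
102.9 kg/m³ × (1 lb/ft³ / 16.02 kg/m³) = 6.426 lb/ft³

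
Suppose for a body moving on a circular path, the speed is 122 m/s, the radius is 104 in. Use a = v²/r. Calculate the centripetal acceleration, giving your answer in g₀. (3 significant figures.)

575 g₀

a is given directly by: a = v²/r.
v = 122 m/s; r = 104 in = 2.642 m.
a = 5634 m/s²
5634 m/s² × (1 g₀ / 9.807 m/s²) = 574.6 g₀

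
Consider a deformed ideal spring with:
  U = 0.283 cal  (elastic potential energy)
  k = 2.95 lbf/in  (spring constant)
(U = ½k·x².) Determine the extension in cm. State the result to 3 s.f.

6.77 cm

Rearranging: x = √(2U/k).
U = 0.283 cal = 1.184 J; k = 2.95 lbf/in = 516.6 N/m.
x = 0.06770 m
0.06770 m × (1 cm / 0.01000 m) = 6.770 cm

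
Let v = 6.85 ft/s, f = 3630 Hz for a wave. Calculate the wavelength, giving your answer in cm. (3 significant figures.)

0.0575 cm

Rearranging v = f·λ for λ: λ = v/f.
v = 6.85 ft/s = 2.088 m/s; f = 3630 Hz.
λ = 5.752×10^-4 m
5.752×10^-4 m × (1 cm / 0.01000 m) = 0.05752 cm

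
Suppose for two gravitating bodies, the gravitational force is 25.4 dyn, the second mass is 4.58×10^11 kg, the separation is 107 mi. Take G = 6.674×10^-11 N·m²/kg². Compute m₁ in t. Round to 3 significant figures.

Solving F = G·m₁·m₂/r² for m₁: m₁ = F·r²/(G·m₂).
F = 25.4 dyn = 2.540×10^-4 N; m₂ = 4.58×10^11 kg; r = 107 mi = 1.722×10^5 m; G = 6.674×10^-11 N·m²/kg².
m₁ = 2.464×10^5 kg
2.464×10^5 kg × (1 t / 1000 kg) = 246.4 t

246 t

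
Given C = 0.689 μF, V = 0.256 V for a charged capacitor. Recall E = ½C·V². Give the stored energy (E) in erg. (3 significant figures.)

0.226 erg

Directly: E = ½CV².
C = 0.689 μF = 6.890×10^-7 F; V = 0.256 V.
E = 2.258×10^-8 J
2.258×10^-8 J × (1 erg / 1.000×10^-7 J) = 0.2258 erg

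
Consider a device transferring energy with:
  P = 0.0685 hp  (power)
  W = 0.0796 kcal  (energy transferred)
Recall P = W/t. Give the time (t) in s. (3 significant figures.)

Rearranging: t = W/P.
P = 0.0685 hp = 51.08 W; W = 0.0796 kcal = 333.0 J.
t = 6.520 s

6.52 s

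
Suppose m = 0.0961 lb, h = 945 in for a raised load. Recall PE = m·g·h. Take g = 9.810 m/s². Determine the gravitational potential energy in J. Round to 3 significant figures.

10.3 J

PE is given directly by: PE = mgh.
m = 0.0961 lb = 0.04359 kg; h = 945 in = 24.00 m; g = 9.810 m/s².
PE = 10.26 J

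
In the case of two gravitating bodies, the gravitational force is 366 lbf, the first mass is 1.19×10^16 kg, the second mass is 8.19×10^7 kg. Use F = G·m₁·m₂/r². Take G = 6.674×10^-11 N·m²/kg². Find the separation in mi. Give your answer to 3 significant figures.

124 mi

From Newton's law of gravitation: r = √(G·m₁m₂/F).
F = 366 lbf = 1628 N; m₁ = 1.19×10^16 kg; m₂ = 8.19×10^7 kg; G = 6.674×10^-11 N·m²/kg².
r = 1.999×10^5 m
1.999×10^5 m × (1 mi / 1609 m) = 124.2 mi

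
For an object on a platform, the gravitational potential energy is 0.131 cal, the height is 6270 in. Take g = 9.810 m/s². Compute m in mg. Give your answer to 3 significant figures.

Solving PE = m·g·h for m: m = PE/(g·h).
PE = 0.131 cal = 0.5481 J; h = 6270 in = 159.3 m; g = 9.810 m/s².
m = 3.508×10^-4 kg
3.508×10^-4 kg × (1 mg / 1.000×10^-6 kg) = 350.8 mg

351 mg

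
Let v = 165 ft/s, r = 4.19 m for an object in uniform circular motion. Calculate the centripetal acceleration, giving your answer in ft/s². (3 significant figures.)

1980 ft/s²

a is given directly by: a = v²/r.
v = 165 ft/s = 50.29 m/s; r = 4.19 m.
a = 603.6 m/s²
603.6 m/s² × (1 ft/s² / 0.3048 m/s²) = 1980 ft/s²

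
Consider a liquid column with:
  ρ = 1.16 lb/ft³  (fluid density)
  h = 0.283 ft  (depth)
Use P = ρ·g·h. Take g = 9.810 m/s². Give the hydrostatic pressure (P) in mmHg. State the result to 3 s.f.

Directly: P = ρgh.
ρ = 1.16 lb/ft³ = 18.58 kg/m³; h = 0.283 ft = 0.08626 m; g = 9.810 m/s².
P = 15.72 Pa
15.72 Pa × (1 mmHg / 133.3 Pa) = 0.1179 mmHg

0.118 mmHg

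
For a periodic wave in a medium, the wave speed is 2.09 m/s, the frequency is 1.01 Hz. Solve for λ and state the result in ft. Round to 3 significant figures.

Rearranging: λ = v/f.
v = 2.09 m/s; f = 1.01 Hz.
λ = 2.069 m
2.069 m × (1 ft / 0.3048 m) = 6.789 ft

6.79 ft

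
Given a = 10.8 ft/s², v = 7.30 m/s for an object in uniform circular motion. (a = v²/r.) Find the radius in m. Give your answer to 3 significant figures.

16.2 m

Solving a = v²/r for r: r = v²/a.
a = 10.8 ft/s² = 3.292 m/s²; v = 7.30 m/s.
r = 16.19 m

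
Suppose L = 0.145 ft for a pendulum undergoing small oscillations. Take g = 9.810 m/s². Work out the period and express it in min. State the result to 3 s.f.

0.00703 min

Directly: T = 2π√(L/g).
L = 0.145 ft = 0.04420 m; g = 9.810 m/s².
T = 0.4217 s
0.4217 s × (1 min / 60.00 s) = 0.007029 min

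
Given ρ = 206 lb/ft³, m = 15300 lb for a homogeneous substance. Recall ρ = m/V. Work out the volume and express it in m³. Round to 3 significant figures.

Rearranging: V = m/ρ.
ρ = 206 lb/ft³ = 3300 kg/m³; m = 15300 lb = 6940 kg.
V = 2.103 m³

2.10 m³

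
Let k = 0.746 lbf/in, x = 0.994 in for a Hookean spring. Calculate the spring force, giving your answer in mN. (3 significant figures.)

3300 mN

Directly: F = kx.
k = 0.746 lbf/in = 130.6 N/m; x = 0.994 in = 0.02525 m.
F = 3.298 N
3.298 N × (1 mN / 0.001000 N) = 3298 mN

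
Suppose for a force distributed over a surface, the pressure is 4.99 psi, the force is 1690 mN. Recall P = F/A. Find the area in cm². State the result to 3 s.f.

0.491 cm²

Rearranging: A = F/P.
P = 4.99 psi = 34405 Pa; F = 1690 mN = 1.690 N.
A = 4.912×10^-5 m²
4.912×10^-5 m² × (1 cm² / 1.000×10^-4 m²) = 0.4912 cm²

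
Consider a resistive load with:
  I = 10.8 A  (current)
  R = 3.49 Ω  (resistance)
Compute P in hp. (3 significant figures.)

0.546 hp

Directly: P = I²R.
I = 10.8 A; R = 3.49 Ω.
P = 407.1 W
407.1 W × (1 hp / 745.7 W) = 0.5459 hp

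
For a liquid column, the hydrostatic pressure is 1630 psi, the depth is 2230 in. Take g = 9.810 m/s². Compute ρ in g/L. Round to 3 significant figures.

Rearranging P = ρ·g·h for ρ: ρ = P/(g·h).
P = 1630 psi = 1.124×10^7 Pa; h = 2230 in = 56.64 m; g = 9.810 m/s².
ρ = 20225 kg/m³
Since 1 g/L = 1 kg/m³, 20225 g/L.

20200 g/L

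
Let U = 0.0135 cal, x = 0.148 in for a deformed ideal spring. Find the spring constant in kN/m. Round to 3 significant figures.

Rearranging: k = 2U/x².
U = 0.0135 cal = 0.05648 J; x = 0.148 in = 0.003759 m.
k = 7994 N/m
7994 N/m × (1 kN/m / 1000 N/m) = 7.994 kN/m

7.99 kN/m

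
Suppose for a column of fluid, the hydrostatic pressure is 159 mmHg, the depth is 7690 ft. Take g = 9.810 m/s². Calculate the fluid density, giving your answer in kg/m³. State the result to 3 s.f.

0.922 kg/m³

Rearranging P = ρ·g·h for ρ: ρ = P/(g·h).
P = 159 mmHg = 21198 Pa; h = 7690 ft = 2344 m; g = 9.810 m/s².
ρ = 0.9219 kg/m³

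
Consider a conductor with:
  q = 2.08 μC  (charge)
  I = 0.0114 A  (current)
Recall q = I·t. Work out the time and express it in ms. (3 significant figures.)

Rearranging q = I·t for t: t = q/I.
q = 2.08 μC = 2.080×10^-6 C; I = 0.0114 A.
t = 1.825×10^-4 s
1.825×10^-4 s × (1 ms / 0.001000 s) = 0.1825 ms

0.182 ms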